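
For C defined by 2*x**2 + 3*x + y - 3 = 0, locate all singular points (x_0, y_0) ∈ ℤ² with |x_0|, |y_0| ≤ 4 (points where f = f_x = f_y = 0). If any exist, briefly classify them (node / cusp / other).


No singular points in the scanned grid; C is smooth there.

Compute partial derivatives:
  f_x = 4*x + 3.
  f_y = 1.
f_y = 1 is a nonzero constant, so f_y never vanishes: no point (x, y) can satisfy f = f_x = f_y = 0. In particular no (x, y) ∈ {−4, ..., 4}² is singular; the curve is smooth.


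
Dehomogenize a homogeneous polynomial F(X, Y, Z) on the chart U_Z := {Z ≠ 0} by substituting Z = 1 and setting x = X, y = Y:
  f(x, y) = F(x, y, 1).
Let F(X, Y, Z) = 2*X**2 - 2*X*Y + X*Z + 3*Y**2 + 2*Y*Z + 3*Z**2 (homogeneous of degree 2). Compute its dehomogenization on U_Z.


f(x, y) = 2*x**2 - 2*x*y + x + 3*y**2 + 2*y + 3

On U_Z we set Z = 1. Each monomial c·X^i·Y^j·Z^k in F becomes c·x^i·y^j·1^k = c·x^i·y^j.
Substituting Z = 1: F(X, Y, 1) = 2*x**2 - 2*x*y + x + 3*y**2 + 2*y + 3.
Note: deg(f) ≤ deg(F) = 2; strict inequality happens when F is divisible by Z (lost terms).


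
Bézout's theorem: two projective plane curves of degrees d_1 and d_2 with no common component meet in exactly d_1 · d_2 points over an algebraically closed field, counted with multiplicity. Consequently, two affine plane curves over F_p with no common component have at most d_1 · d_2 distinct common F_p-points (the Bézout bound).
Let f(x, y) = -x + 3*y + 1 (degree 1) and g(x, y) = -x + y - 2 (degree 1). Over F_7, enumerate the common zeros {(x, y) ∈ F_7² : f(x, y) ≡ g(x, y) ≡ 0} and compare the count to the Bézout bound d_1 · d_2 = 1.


Common zeros: {(0, 2)}; count = 1; Bézout bound = 1.

deg(f) = 1, deg(g) = 1, so Bézout bound = 1.
Scan x ∈ F_7. For each x, list the y ∈ F_7 with f(x, y) ≡ 0 and those with g(x, y) ≡ 0 (mod 7); the common zeros in that column are the intersection.
  x = 0: f ≡ 0 at y ∈ {2}; g ≡ 0 at y ∈ {2}; common: {2}.
  x = 1: f ≡ 0 at y ∈ {0}; g ≡ 0 at y ∈ {3}; common: ∅.
  x = 2: f ≡ 0 at y ∈ {5}; g ≡ 0 at y ∈ {4}; common: ∅.
  x = 3: f ≡ 0 at y ∈ {3}; g ≡ 0 at y ∈ {5}; common: ∅.
  x = 4: f ≡ 0 at y ∈ {1}; g ≡ 0 at y ∈ {6}; common: ∅.
  x = 5: f ≡ 0 at y ∈ {6}; g ≡ 0 at y ∈ {0}; common: ∅.
  x = 6: f ≡ 0 at y ∈ {4}; g ≡ 0 at y ∈ {1}; common: ∅.
Collecting: common zeros = {(0, 2)}, so the count is 1.
Comparison with the Bézout bound: 1 ≤ 1 = deg(f)·deg(g), as expected for curves with no common component (the bound is attained).


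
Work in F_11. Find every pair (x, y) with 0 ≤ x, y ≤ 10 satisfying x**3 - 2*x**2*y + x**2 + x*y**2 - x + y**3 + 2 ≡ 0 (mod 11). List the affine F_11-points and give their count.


Affine F_11-points: {(0, 4), (1, 2), (1, 3), (1, 5), (2, 3), (3, 10), (4, 5), (5, 7), (7, 1), (8, 1), (9, 0), (9, 4), (9, 9)}; count = 13.

For each of the 121 pairs (x, y) ∈ F_11², evaluate f(x, y) mod 11. Record the zeros.
  x = 0: [0↦2, 1↦3, 2↦10, 3↦7, 4↦0, 5↦6, 6↦9, 7↦4, 8↦8, 9↦5, 10↦1]  zeros at y ∈ {4}
  x = 1: [0↦3, 1↦3, 2↦0, 3↦0, 4↦9, 5↦0, 6↦1, 7↦7, 8↦2, 9↦3, 10↦5]  zeros at y ∈ {2, 3, 5}
  x = 2: [0↦1, 1↦7, 2↦1, 3↦0, 4↦10, 5↦4, 6↦10, 7↦1, 8↦5, 9↦6, 10↦10]  zeros at y ∈ {3}
  x = 3: [0↦2, 1↦10, 2↦8, 3↦2, 4↦9, 5↦2, 6↦9, 7↦3, 8↦1, 9↦9, 10↦0]  zeros at y ∈ {10}
  x = 4: [0↦1, 1↦7, 2↦5, 3↦1, 4↦1, 5↦0, 6↦4, 7↦8, 8↦7, 9↦7, 10↦3]  zeros at y ∈ {5}
  x = 5: [0↦4, 1↦4, 2↦9, 3↦3, 4↦3, 5↦4, 6↦1, 7↦0, 8↦7, 9↦6, 10↦3]  zeros at y ∈ {7}
  x = 6: [0↦6, 1↦7, 2↦4, 3↦3, 4↦10, 5↦9, 6↦6, 7↦7, 8↦7, 9↦1, 10↦6]  zeros at y ∈ ∅
  x = 7: [0↦2, 1↦0, 2↦7, 3↦7, 4↦6, 5↦10, 6↦3, 7↦2, 8↦2, 9↦9, 10↦7]  zeros at y ∈ {1}
  x = 8: [0↦9, 1↦0, 2↦2, 3↦10, 4↦8, 5↦2, 6↦9, 7↦2, 8↦9, 9↦3, 10↦1]  zeros at y ∈ {1}
  x = 9: [0↦0, 1↦2, 2↦6, 3↦7, 4↦0, 5↦2, 6↦8, 7↦2, 8↦1, 9↦0, 10↦5]  zeros at y ∈ {0, 4, 9}
  x = 10: [0↦3, 1↦1, 2↦3, 3↦4, 4↦10, 5↦5, 6↦6, 7↦8, 8↦6, 9↦6, 10↦3]  zeros at y ∈ ∅
Collecting zeros: affine points = {(0, 4), (1, 2), (1, 3), (1, 5), (2, 3), (3, 10), (4, 5), (5, 7), (7, 1), (8, 1), (9, 0), (9, 4), (9, 9)}.
Total count |C(F_11)_aff| = 13.


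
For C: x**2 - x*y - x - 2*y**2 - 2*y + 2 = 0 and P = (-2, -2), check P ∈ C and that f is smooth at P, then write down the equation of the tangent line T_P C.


Tangent line at P: -3*x + 8*y + 10 = 0.

Step 1: f(-2, -2) = 0, so P lies on C.
Step 2: partial derivatives
  f_x(x, y) = 2*x - y - 1, f_y(x, y) = -x - 4*y - 2.
  f_x(P) = -3, f_y(P) = 8 (gradient nonzero, so P is smooth).
Step 3: tangent line at P: -3·(x − -2) + 8·(y − -2) = 0.
Expanding: -3*x + 8*y + 10 = 0.


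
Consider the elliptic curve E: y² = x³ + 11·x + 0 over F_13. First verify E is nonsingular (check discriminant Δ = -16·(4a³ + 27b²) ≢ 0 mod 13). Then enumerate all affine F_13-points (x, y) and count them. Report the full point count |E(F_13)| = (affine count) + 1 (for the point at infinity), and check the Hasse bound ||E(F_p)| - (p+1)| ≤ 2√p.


Affine points = {(0, 0), (1, 5), (1, 8), (2, 2), (2, 11), (4, 2), (4, 11), (6, 3), (6, 10), (7, 2), (7, 11), (9, 3), (9, 10), (11, 3), (11, 10), (12, 1), (12, 12)}; affine count = 17; |E(F_13)| = 18.

Discriminant check: Δ ∝ 4a³ + 27b² = 4·11³ + 27·0² = 4·1331 + 27·0 ≡ 7 (mod 13). Nonzero ⇒ E is nonsingular.
For each x ∈ F_13, compute rhs = x³ + 11·x + 0 mod 13, then count y ∈ F_13 with y² ≡ rhs.
  x = 0: rhs = 0, matching y values: 0 (1 points).
  x = 1: rhs = 12, matching y values: 5, 8 (2 points).
  x = 2: rhs = 4, matching y values: 2, 11 (2 points).
  x = 3: rhs = 8, matching y values: none (0 points).
  x = 4: rhs = 4, matching y values: 2, 11 (2 points).
  x = 5: rhs = 11, matching y values: none (0 points).
  x = 6: rhs = 9, matching y values: 3, 10 (2 points).
  x = 7: rhs = 4, matching y values: 2, 11 (2 points).
  x = 8: rhs = 2, matching y values: none (0 points).
  x = 9: rhs = 9, matching y values: 3, 10 (2 points).
  x = 10: rhs = 5, matching y values: none (0 points).
  x = 11: rhs = 9, matching y values: 3, 10 (2 points).
  x = 12: rhs = 1, matching y values: 1, 12 (2 points).
Total affine count: 17.
Full point count |E(F_13)| = 17 + 1 = 18.
Hasse bound: |18 − (13+1)| = |4| = 4 ≤ 2√13 ≈ 7.2111 ✓.


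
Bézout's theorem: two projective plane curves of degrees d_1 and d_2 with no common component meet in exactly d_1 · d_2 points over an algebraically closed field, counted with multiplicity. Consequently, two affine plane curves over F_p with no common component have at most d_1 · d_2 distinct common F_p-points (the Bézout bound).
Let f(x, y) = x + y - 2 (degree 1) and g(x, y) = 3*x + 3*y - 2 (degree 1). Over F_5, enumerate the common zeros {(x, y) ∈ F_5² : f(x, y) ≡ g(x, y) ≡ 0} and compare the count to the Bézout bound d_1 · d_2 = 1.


Common zeros: ∅; count = 0; Bézout bound = 1.

deg(f) = 1, deg(g) = 1, so Bézout bound = 1.
Scan x ∈ F_5. For each x, list the y ∈ F_5 with f(x, y) ≡ 0 and those with g(x, y) ≡ 0 (mod 5); the common zeros in that column are the intersection.
  x = 0: f ≡ 0 at y ∈ {2}; g ≡ 0 at y ∈ {4}; common: ∅.
  x = 1: f ≡ 0 at y ∈ {1}; g ≡ 0 at y ∈ {3}; common: ∅.
  x = 2: f ≡ 0 at y ∈ {0}; g ≡ 0 at y ∈ {2}; common: ∅.
  x = 3: f ≡ 0 at y ∈ {4}; g ≡ 0 at y ∈ {1}; common: ∅.
  x = 4: f ≡ 0 at y ∈ {3}; g ≡ 0 at y ∈ {0}; common: ∅.
Collecting: common zeros = ∅, so the count is 0.
Comparison with the Bézout bound: 0 ≤ 1 = deg(f)·deg(g), as expected for curves with no common component (the affine F_5-count falls short of the bound because intersections may lie at infinity, over extension fields, or carry multiplicity).


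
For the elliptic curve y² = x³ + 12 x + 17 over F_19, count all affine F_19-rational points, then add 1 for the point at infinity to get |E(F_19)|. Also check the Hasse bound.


Affine points = {(0, 6), (0, 13), (1, 7), (1, 12), (2, 7), (2, 12), (3, 2), (3, 17), (6, 1), (6, 18), (7, 8), (7, 11), (8, 6), (8, 13), (10, 4), (10, 15), (11, 6), (11, 13), (15, 0), (16, 7), (16, 12), (17, 2), (17, 17), (18, 2), (18, 17)}; affine count = 25; |E(F_19)| = 26.

Discriminant check: Δ ∝ 4a³ + 27b² = 4·12³ + 27·17² = 4·1728 + 27·289 ≡ 9 (mod 19). Nonzero ⇒ E is nonsingular.
For each x ∈ F_19, compute rhs = x³ + 12·x + 17 mod 19, then count y ∈ F_19 with y² ≡ rhs.
  x = 0: rhs = 17, matching y values: 6, 13 (2 points).
  x = 1: rhs = 11, matching y values: 7, 12 (2 points).
  x = 2: rhs = 11, matching y values: 7, 12 (2 points).
  x = 3: rhs = 4, matching y values: 2, 17 (2 points).
  x = 4: rhs = 15, matching y values: none (0 points).
  x = 5: rhs = 12, matching y values: none (0 points).
  x = 6: rhs = 1, matching y values: 1, 18 (2 points).
  x = 7: rhs = 7, matching y values: 8, 11 (2 points).
  x = 8: rhs = 17, matching y values: 6, 13 (2 points).
  x = 9: rhs = 18, matching y values: none (0 points).
  x = 10: rhs = 16, matching y values: 4, 15 (2 points).
  x = 11: rhs = 17, matching y values: 6, 13 (2 points).
  x = 12: rhs = 8, matching y values: none (0 points).
  x = 13: rhs = 14, matching y values: none (0 points).
  x = 14: rhs = 3, matching y values: none (0 points).
  x = 15: rhs = 0, matching y values: 0 (1 points).
  x = 16: rhs = 11, matching y values: 7, 12 (2 points).
  x = 17: rhs = 4, matching y values: 2, 17 (2 points).
  x = 18: rhs = 4, matching y values: 2, 17 (2 points).
Total affine count: 25.
Full point count |E(F_19)| = 25 + 1 = 26.
Hasse bound: |26 − (19+1)| = |6| = 6 ≤ 2√19 ≈ 8.7178 ✓.


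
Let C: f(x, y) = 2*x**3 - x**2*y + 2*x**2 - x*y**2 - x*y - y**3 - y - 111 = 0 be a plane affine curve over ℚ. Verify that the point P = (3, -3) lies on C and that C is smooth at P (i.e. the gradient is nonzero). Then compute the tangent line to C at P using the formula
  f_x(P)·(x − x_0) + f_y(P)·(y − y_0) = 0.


Tangent line at P: 78*x - 22*y - 300 = 0.

Step 1: f(3, -3) = 0, so P lies on C.
Step 2: partial derivatives
  f_x(x, y) = 6*x**2 - 2*x*y + 4*x - y**2 - y, f_y(x, y) = -x**2 - 2*x*y - x - 3*y**2 - 1.
  f_x(P) = 78, f_y(P) = -22 (gradient nonzero, so P is smooth).
Step 3: tangent line at P: 78·(x − 3) + -22·(y − -3) = 0.
Expanding: 78*x - 22*y - 300 = 0.


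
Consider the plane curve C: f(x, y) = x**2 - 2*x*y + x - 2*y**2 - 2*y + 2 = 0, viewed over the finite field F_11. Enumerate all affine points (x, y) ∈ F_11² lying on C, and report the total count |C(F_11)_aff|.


Affine F_11-points: {(0, 3), (0, 7), (1, 4), (1, 5), (2, 1), (2, 7), (3, 9), (4, 0), (4, 6), (5, 2), (5, 3), (6, 0), (6, 4), (7, 6), (7, 8), (8, 5), (8, 8), (9, 2), (9, 10), (10, 1), (10, 10)}; count = 21.

For each of the 121 pairs (x, y) ∈ F_11², evaluate f(x, y) mod 11. Record the zeros.
  x = 0: [0↦2, 1↦9, 2↦1, 3↦0, 4↦6, 5↦8, 6↦6, 7↦0, 8↦1, 9↦9, 10↦2]  zeros at y ∈ {3, 7}
  x = 1: [0↦4, 1↦9, 2↦10, 3↦7, 4↦0, 5↦0, 6↦7, 7↦10, 8↦9, 9↦4, 10↦6]  zeros at y ∈ {4, 5}
  x = 2: [0↦8, 1↦0, 2↦10, 3↦5, 4↦7, 5↦5, 6↦10, 7↦0, 8↦8, 9↦1, 10↦1]  zeros at y ∈ {1, 7}
  x = 3: [0↦3, 1↦4, 2↦1, 3↦5, 4↦5, 5↦1, 6↦4, 7↦3, 8↦9, 9↦0, 10↦9]  zeros at y ∈ {9}
  x = 4: [0↦0, 1↦10, 2↦5, 3↦7, 4↦5, 5↦10, 6↦0, 7↦8, 8↦1, 9↦1, 10↦8]  zeros at y ∈ {0, 6}
  x = 5: [0↦10, 1↦7, 2↦0, 3↦0, 4↦7, 5↦10, 6↦9, 7↦4, 8↦6, 9↦4, 10↦9]  zeros at y ∈ {2, 3}
  x = 6: [0↦0, 1↦6, 2↦8, 3↦6, 4↦0, 5↦1, 6↦9, 7↦2, 8↦2, 9↦9, 10↦1]  zeros at y ∈ {0, 4}
  x = 7: [0↦3, 1↦7, 2↦7, 3↦3, 4↦6, 5↦5, 6↦0, 7↦2, 8↦0, 9↦5, 10↦6]  zeros at y ∈ {6, 8}
  x = 8: [0↦8, 1↦10, 2↦8, 3↦2, 4↦3, 5↦0, 6↦4, 7↦4, 8↦0, 9↦3, 10↦2]  zeros at y ∈ {5, 8}
  x = 9: [0↦4, 1↦4, 2↦0, 3↦3, 4↦2, 5↦8, 6↦10, 7↦8, 8↦2, 9↦3, 10↦0]  zeros at y ∈ {2, 10}
  x = 10: [0↦2, 1↦0, 2↦5, 3↦6, 4↦3, 5↦7, 6↦7, 7↦3, 8↦6, 9↦5, 10↦0]  zeros at y ∈ {1, 10}
Collecting zeros: affine points = {(0, 3), (0, 7), (1, 4), (1, 5), (2, 1), (2, 7), (3, 9), (4, 0), (4, 6), (5, 2), (5, 3), (6, 0), (6, 4), (7, 6), (7, 8), (8, 5), (8, 8), (9, 2), (9, 10), (10, 1), (10, 10)}.
Total count |C(F_11)_aff| = 21.


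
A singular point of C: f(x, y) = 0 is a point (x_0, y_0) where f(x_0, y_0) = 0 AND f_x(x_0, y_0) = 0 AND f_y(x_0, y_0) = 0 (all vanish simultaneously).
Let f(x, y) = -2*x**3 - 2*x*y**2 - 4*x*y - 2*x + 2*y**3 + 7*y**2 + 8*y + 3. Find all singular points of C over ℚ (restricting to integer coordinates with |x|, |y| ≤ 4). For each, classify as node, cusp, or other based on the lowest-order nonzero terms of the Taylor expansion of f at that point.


Singular points: {(0, -1)}; classification: cusp.

Compute partial derivatives:
  f_x = -6*x**2 - 2*y**2 - 4*y - 2.
  f_y = -4*x*y - 4*x + 6*y**2 + 14*y + 8.
Scan x_0 ∈ {−4, ..., 4}. For each x_0, f_y(x_0, y) is a polynomial in y; find its integer roots y ∈ {−4, ..., 4}, then test f_x and f at those candidates.
  x = -4: f_y(-4, y) = 6*y**2 + 30*y + 24; vanishes at y ∈ {-4, -1}. (-4, -4): f_x = -114 ≠ 0; (-4, -1): f_x = -96 ≠ 0.
  x = -3: f_y(-3, y) = 6*y**2 + 26*y + 20; vanishes at y ∈ {-1}. (-3, -1): f_x = -54 ≠ 0.
  x = -2: f_y(-2, y) = 6*y**2 + 22*y + 16; vanishes at y ∈ {-1}. (-2, -1): f_x = -24 ≠ 0.
  x = -1: f_y(-1, y) = 6*y**2 + 18*y + 12; vanishes at y ∈ {-2, -1}. (-1, -2): f_x = -8 ≠ 0; (-1, -1): f_x = -6 ≠ 0.
  x = 0: f_y(0, y) = 6*y**2 + 14*y + 8; vanishes at y ∈ {-1}. (0, -1): f_x = 0, f = 0 — SINGULAR.
  x = 1: f_y(1, y) = 6*y**2 + 10*y + 4; vanishes at y ∈ {-1}. (1, -1): f_x = -6 ≠ 0.
  x = 2: f_y(2, y) = 6*y**2 + 6*y; vanishes at y ∈ {-1, 0}. (2, -1): f_x = -24 ≠ 0; (2, 0): f_x = -26 ≠ 0.
  x = 3: f_y(3, y) = 6*y**2 + 2*y - 4; vanishes at y ∈ {-1}. (3, -1): f_x = -54 ≠ 0.
  x = 4: f_y(4, y) = 6*y**2 - 2*y - 8; vanishes at y ∈ {-1}. (4, -1): f_x = -96 ≠ 0.
Only singular point on the grid: (0, -1).
Classify: substitute x = 0 + u, y = -1 + v and expand: f = -2*u**3 - 2*u*v**2 + 2*v**3 + v**2.
No constant or linear terms (consistent with a singular point). Quadratic part: v**2. Cubic part: -2*u**3 - 2*u*v**2 + 2*v**3.
The quadratic part v**2 is a perfect square, so there is a single (double) tangent line v = 0, i.e. y = -1. Restricting the cubic part to that line (v = 0) leaves -2*u**3 ≠ 0, so f is not divisible by v and the branch is v² ≈ 2*u**3 to lowest order — this is a cusp.
Classification: cusp.


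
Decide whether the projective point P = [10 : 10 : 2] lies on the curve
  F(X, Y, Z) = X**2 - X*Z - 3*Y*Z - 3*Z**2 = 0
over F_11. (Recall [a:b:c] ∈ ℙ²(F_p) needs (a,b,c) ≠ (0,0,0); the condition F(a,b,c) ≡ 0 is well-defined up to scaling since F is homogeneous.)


F(10,10,2) ≡ 8 (mod 11); P is NOT on the curve.

Evaluate F(10, 10, 2) term-by-term (mod 11).
  X**2 ↦ 1·100·1·1 = 100
  -X*Z ↦ -1·10·1·2 = -20
  -3*Y*Z ↦ -3·1·10·2 = -60
  -3*Z**2 ↦ -3·1·1·4 = -12
Sum: F(10, 10, 2) = (100) + (-20) + (-60) + (-12) = 8.
Reducing mod 11: 8 ≡ 8 (mod 11).
Since F(a, b, c) ≡ 8 ≠ 0 (mod 11), P does NOT lie on the curve.


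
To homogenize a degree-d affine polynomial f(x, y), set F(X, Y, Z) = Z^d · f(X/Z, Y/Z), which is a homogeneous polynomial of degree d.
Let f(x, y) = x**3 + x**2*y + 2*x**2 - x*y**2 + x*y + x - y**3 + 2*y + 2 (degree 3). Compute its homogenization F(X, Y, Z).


F(X, Y, Z) = X**3 + X**2*Y + 2*X**2*Z - X*Y**2 + X*Y*Z + X*Z**2 - Y**3 + 2*Y*Z**2 + 2*Z**3

deg(f) = 3.
Substitute x = X/Z, y = Y/Z into f, then multiply by Z^3.
  monomial 1·x^3·y^0 ↦ 1·X^3·Y^0·Z^0.
  monomial 1·x^2·y^1 ↦ 1·X^2·Y^1·Z^0.
  monomial 2·x^2·y^0 ↦ 2·X^2·Y^0·Z^1.
  monomial -1·x^1·y^2 ↦ -1·X^1·Y^2·Z^0.
  monomial 1·x^1·y^1 ↦ 1·X^1·Y^1·Z^1.
  monomial 1·x^1·y^0 ↦ 1·X^1·Y^0·Z^2.
  monomial -1·x^0·y^3 ↦ -1·X^0·Y^3·Z^0.
  monomial 2·x^0·y^1 ↦ 2·X^0·Y^1·Z^2.
  monomial 2·x^0·y^0 ↦ 2·X^0·Y^0·Z^3.
Collecting: F(X, Y, Z) = X**3 + X**2*Y + 2*X**2*Z - X*Y**2 + X*Y*Z + X*Z**2 - Y**3 + 2*Y*Z**2 + 2*Z**3.


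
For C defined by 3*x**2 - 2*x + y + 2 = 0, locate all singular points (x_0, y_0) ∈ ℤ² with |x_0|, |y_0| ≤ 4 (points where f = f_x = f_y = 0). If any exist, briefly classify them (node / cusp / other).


No singular points in the scanned grid; C is smooth there.

Compute partial derivatives:
  f_x = 6*x - 2.
  f_y = 1.
f_y = 1 is a nonzero constant, so f_y never vanishes: no point (x, y) can satisfy f = f_x = f_y = 0. In particular no (x, y) ∈ {−4, ..., 4}² is singular; the curve is smooth.


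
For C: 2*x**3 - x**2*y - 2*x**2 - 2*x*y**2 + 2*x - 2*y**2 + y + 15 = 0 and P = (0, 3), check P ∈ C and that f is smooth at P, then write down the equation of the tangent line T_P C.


Tangent line at P: -16*x - 11*y + 33 = 0.

Step 1: f(0, 3) = 0, so P lies on C.
Step 2: partial derivatives
  f_x(x, y) = 6*x**2 - 2*x*y - 4*x - 2*y**2 + 2, f_y(x, y) = -x**2 - 4*x*y - 4*y + 1.
  f_x(P) = -16, f_y(P) = -11 (gradient nonzero, so P is smooth).
Step 3: tangent line at P: -16·(x − 0) + -11·(y − 3) = 0.
Expanding: -16*x - 11*y + 33 = 0.


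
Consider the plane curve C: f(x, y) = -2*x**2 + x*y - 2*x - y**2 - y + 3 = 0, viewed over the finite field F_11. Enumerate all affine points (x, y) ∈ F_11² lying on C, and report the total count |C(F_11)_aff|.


Affine F_11-points: {(2, 2), (2, 10), (4, 6), (4, 8), (6, 1), (6, 4), (9, 2), (9, 6), (10, 1), (10, 8)}; count = 10.

For each of the 121 pairs (x, y) ∈ F_11², evaluate f(x, y) mod 11. Record the zeros.
  x = 0: [0↦3, 1↦1, 2↦8, 3↦2, 4↦5, 5↦6, 6↦5, 7↦2, 8↦8, 9↦1, 10↦3]  zeros at y ∈ ∅
  x = 1: [0↦10, 1↦9, 2↦6, 3↦1, 4↦5, 5↦7, 6↦7, 7↦5, 8↦1, 9↦6, 10↦9]  zeros at y ∈ ∅
  x = 2: [0↦2, 1↦2, 2↦0, 3↦7, 4↦1, 5↦4, 6↦5, 7↦4, 8↦1, 9↦7, 10↦0]  zeros at y ∈ {2, 10}
  x = 3: [0↦1, 1↦2, 2↦1, 3↦9, 4↦4, 5↦8, 6↦10, 7↦10, 8↦8, 9↦4, 10↦9]  zeros at y ∈ ∅
  x = 4: [0↦7, 1↦9, 2↦9, 3↦7, 4↦3, 5↦8, 6↦0, 7↦1, 8↦0, 9↦8, 10↦3]  zeros at y ∈ {6, 8}
  x = 5: [0↦9, 1↦1, 2↦2, 3↦1, 4↦9, 5↦4, 6↦8, 7↦10, 8↦10, 9↦8, 10↦4]  zeros at y ∈ ∅
  x = 6: [0↦7, 1↦0, 2↦2, 3↦2, 4↦0, 5↦7, 6↦1, 7↦4, 8↦5, 9↦4, 10↦1]  zeros at y ∈ {1, 4}
  x = 7: [0↦1, 1↦6, 2↦9, 3↦10, 4↦9, 5↦6, 6↦1, 7↦5, 8↦7, 9↦7, 10↦5]  zeros at y ∈ ∅
  x = 8: [0↦2, 1↦8, 2↦1, 3↦3, 4↦3, 5↦1, 6↦8, 7↦2, 8↦5, 9↦6, 10↦5]  zeros at y ∈ ∅
  x = 9: [0↦10, 1↦6, 2↦0, 3↦3, 4↦4, 5↦3, 6↦0, 7↦6, 8↦10, 9↦1, 10↦1]  zeros at y ∈ {2, 6}
  x = 10: [0↦3, 1↦0, 2↦6, 3↦10, 4↦1, 5↦1, 6↦10, 7↦6, 8↦0, 9↦3, 10↦4]  zeros at y ∈ {1, 8}
Collecting zeros: affine points = {(2, 2), (2, 10), (4, 6), (4, 8), (6, 1), (6, 4), (9, 2), (9, 6), (10, 1), (10, 8)}.
Total count |C(F_11)_aff| = 10.


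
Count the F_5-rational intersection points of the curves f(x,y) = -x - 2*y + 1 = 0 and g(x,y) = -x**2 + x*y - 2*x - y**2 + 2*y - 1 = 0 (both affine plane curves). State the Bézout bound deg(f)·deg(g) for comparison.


Common zeros: {(2, 2), (4, 1)}; count = 2; Bézout bound = 2.

deg(f) = 1, deg(g) = 2, so Bézout bound = 2.
Scan x ∈ F_5. For each x, list the y ∈ F_5 with f(x, y) ≡ 0 and those with g(x, y) ≡ 0 (mod 5); the common zeros in that column are the intersection.
  x = 0: f ≡ 0 at y ∈ {3}; g ≡ 0 at y ∈ {1}; common: ∅.
  x = 1: f ≡ 0 at y ∈ {0}; g ≡ 0 at y ∈ ∅; common: ∅.
  x = 2: f ≡ 0 at y ∈ {2}; g ≡ 0 at y ∈ {2}; common: {2}.
  x = 3: f ≡ 0 at y ∈ {4}; g ≡ 0 at y ∈ {2, 3}; common: ∅.
  x = 4: f ≡ 0 at y ∈ {1}; g ≡ 0 at y ∈ {0, 1}; common: {1}.
Collecting: common zeros = {(2, 2), (4, 1)}, so the count is 2.
Comparison with the Bézout bound: 2 ≤ 2 = deg(f)·deg(g), as expected for curves with no common component (the bound is attained).


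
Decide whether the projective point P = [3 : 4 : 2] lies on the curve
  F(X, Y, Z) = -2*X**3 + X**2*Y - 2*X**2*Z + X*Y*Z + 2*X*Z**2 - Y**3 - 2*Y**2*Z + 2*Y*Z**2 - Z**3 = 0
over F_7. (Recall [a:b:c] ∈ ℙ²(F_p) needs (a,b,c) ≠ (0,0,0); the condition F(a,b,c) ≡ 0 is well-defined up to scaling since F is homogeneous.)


F(3,4,2) ≡ 2 (mod 7); P is NOT on the curve.

Evaluate F(3, 4, 2) term-by-term (mod 7).
  -2*X**3 ↦ -2·27·1·1 = -54
  X**2*Y ↦ 1·9·4·1 = 36
  -2*X**2*Z ↦ -2·9·1·2 = -36
  X*Y*Z ↦ 1·3·4·2 = 24
  2*X*Z**2 ↦ 2·3·1·4 = 24
  -Y**3 ↦ -1·1·64·1 = -64
  -2*Y**2*Z ↦ -2·1·16·2 = -64
  2*Y*Z**2 ↦ 2·1·4·4 = 32
  -Z**3 ↦ -1·1·1·8 = -8
Sum: F(3, 4, 2) = (-54) + (36) + (-36) + (24) + (24) + (-64) + (-64) + (32) + (-8) = -110.
Reducing mod 7: -110 ≡ 2 (mod 7).
Since F(a, b, c) ≡ 2 ≠ 0 (mod 7), P does NOT lie on the curve.


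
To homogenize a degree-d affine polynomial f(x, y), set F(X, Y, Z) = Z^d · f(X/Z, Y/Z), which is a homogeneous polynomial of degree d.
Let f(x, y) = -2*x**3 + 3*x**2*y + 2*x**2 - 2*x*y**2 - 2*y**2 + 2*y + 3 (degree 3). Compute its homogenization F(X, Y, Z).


F(X, Y, Z) = -2*X**3 + 3*X**2*Y + 2*X**2*Z - 2*X*Y**2 - 2*Y**2*Z + 2*Y*Z**2 + 3*Z**3

deg(f) = 3.
Substitute x = X/Z, y = Y/Z into f, then multiply by Z^3.
  monomial -2·x^3·y^0 ↦ -2·X^3·Y^0·Z^0.
  monomial 3·x^2·y^1 ↦ 3·X^2·Y^1·Z^0.
  monomial 2·x^2·y^0 ↦ 2·X^2·Y^0·Z^1.
  monomial -2·x^1·y^2 ↦ -2·X^1·Y^2·Z^0.
  monomial -2·x^0·y^2 ↦ -2·X^0·Y^2·Z^1.
  monomial 2·x^0·y^1 ↦ 2·X^0·Y^1·Z^2.
  monomial 3·x^0·y^0 ↦ 3·X^0·Y^0·Z^3.
Collecting: F(X, Y, Z) = -2*X**3 + 3*X**2*Y + 2*X**2*Z - 2*X*Y**2 - 2*Y**2*Z + 2*Y*Z**2 + 3*Z**3.


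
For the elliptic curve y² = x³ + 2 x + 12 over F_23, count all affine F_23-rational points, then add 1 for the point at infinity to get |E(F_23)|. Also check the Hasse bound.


Affine points = {(0, 9), (0, 14), (2, 1), (2, 22), (5, 3), (5, 20), (7, 1), (7, 22), (9, 0), (11, 10), (11, 13), (12, 4), (12, 19), (13, 2), (13, 21), (14, 1), (14, 22), (15, 6), (15, 17), (16, 0), (19, 3), (19, 20), (20, 5), (20, 18), (21, 0), (22, 3), (22, 20)}; affine count = 27; |E(F_23)| = 28.

Discriminant check: Δ ∝ 4a³ + 27b² = 4·2³ + 27·12² = 4·8 + 27·144 ≡ 10 (mod 23). Nonzero ⇒ E is nonsingular.
For each x ∈ F_23, compute rhs = x³ + 2·x + 12 mod 23, then count y ∈ F_23 with y² ≡ rhs.
  x = 0: rhs = 12, matching y values: 9, 14 (2 points).
  x = 1: rhs = 15, matching y values: none (0 points).
  x = 2: rhs = 1, matching y values: 1, 22 (2 points).
  x = 3: rhs = 22, matching y values: none (0 points).
  x = 4: rhs = 15, matching y values: none (0 points).
  x = 5: rhs = 9, matching y values: 3, 20 (2 points).
  x = 6: rhs = 10, matching y values: none (0 points).
  x = 7: rhs = 1, matching y values: 1, 22 (2 points).
  x = 8: rhs = 11, matching y values: none (0 points).
  x = 9: rhs = 0, matching y values: 0 (1 points).
  x = 10: rhs = 20, matching y values: none (0 points).
  x = 11: rhs = 8, matching y values: 10, 13 (2 points).
  x = 12: rhs = 16, matching y values: 4, 19 (2 points).
  x = 13: rhs = 4, matching y values: 2, 21 (2 points).
  x = 14: rhs = 1, matching y values: 1, 22 (2 points).
  x = 15: rhs = 13, matching y values: 6, 17 (2 points).
  x = 16: rhs = 0, matching y values: 0 (1 points).
  x = 17: rhs = 14, matching y values: none (0 points).
  x = 18: rhs = 15, matching y values: none (0 points).
  x = 19: rhs = 9, matching y values: 3, 20 (2 points).
  x = 20: rhs = 2, matching y values: 5, 18 (2 points).
  x = 21: rhs = 0, matching y values: 0 (1 points).
  x = 22: rhs = 9, matching y values: 3, 20 (2 points).
Total affine count: 27.
Full point count |E(F_23)| = 27 + 1 = 28.
Hasse bound: |28 − (23+1)| = |4| = 4 ≤ 2√23 ≈ 9.5917 ✓.


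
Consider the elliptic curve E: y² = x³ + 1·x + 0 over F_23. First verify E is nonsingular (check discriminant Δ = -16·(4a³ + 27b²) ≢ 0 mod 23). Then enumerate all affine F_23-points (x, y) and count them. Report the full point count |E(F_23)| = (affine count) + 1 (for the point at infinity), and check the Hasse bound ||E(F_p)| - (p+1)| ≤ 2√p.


Affine points = {(0, 0), (1, 5), (1, 18), (9, 5), (9, 18), (11, 10), (11, 13), (13, 5), (13, 18), (15, 3), (15, 20), (16, 8), (16, 15), (17, 10), (17, 13), (18, 10), (18, 13), (19, 1), (19, 22), (20, 4), (20, 19), (21, 6), (21, 17)}; affine count = 23; |E(F_23)| = 24.

Discriminant check: Δ ∝ 4a³ + 27b² = 4·1³ + 27·0² = 4·1 + 27·0 ≡ 4 (mod 23). Nonzero ⇒ E is nonsingular.
For each x ∈ F_23, compute rhs = x³ + 1·x + 0 mod 23, then count y ∈ F_23 with y² ≡ rhs.
  x = 0: rhs = 0, matching y values: 0 (1 points).
  x = 1: rhs = 2, matching y values: 5, 18 (2 points).
  x = 2: rhs = 10, matching y values: none (0 points).
  x = 3: rhs = 7, matching y values: none (0 points).
  x = 4: rhs = 22, matching y values: none (0 points).
  x = 5: rhs = 15, matching y values: none (0 points).
  x = 6: rhs = 15, matching y values: none (0 points).
  x = 7: rhs = 5, matching y values: none (0 points).
  x = 8: rhs = 14, matching y values: none (0 points).
  x = 9: rhs = 2, matching y values: 5, 18 (2 points).
  x = 10: rhs = 21, matching y values: none (0 points).
  x = 11: rhs = 8, matching y values: 10, 13 (2 points).
  x = 12: rhs = 15, matching y values: none (0 points).
  x = 13: rhs = 2, matching y values: 5, 18 (2 points).
  x = 14: rhs = 21, matching y values: none (0 points).
  x = 15: rhs = 9, matching y values: 3, 20 (2 points).
  x = 16: rhs = 18, matching y values: 8, 15 (2 points).
  x = 17: rhs = 8, matching y values: 10, 13 (2 points).
  x = 18: rhs = 8, matching y values: 10, 13 (2 points).
  x = 19: rhs = 1, matching y values: 1, 22 (2 points).
  x = 20: rhs = 16, matching y values: 4, 19 (2 points).
  x = 21: rhs = 13, matching y values: 6, 17 (2 points).
  x = 22: rhs = 21, matching y values: none (0 points).
Total affine count: 23.
Full point count |E(F_23)| = 23 + 1 = 24.
Hasse bound: |24 − (23+1)| = |0| = 0 ≤ 2√23 ≈ 9.5917 ✓.


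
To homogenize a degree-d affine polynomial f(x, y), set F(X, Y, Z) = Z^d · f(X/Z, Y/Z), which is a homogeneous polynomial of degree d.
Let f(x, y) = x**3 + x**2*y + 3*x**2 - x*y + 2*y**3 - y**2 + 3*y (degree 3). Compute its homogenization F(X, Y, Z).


F(X, Y, Z) = X**3 + X**2*Y + 3*X**2*Z - X*Y*Z + 2*Y**3 - Y**2*Z + 3*Y*Z**2

deg(f) = 3.
Substitute x = X/Z, y = Y/Z into f, then multiply by Z^3.
  monomial 1·x^3·y^0 ↦ 1·X^3·Y^0·Z^0.
  monomial 1·x^2·y^1 ↦ 1·X^2·Y^1·Z^0.
  monomial 3·x^2·y^0 ↦ 3·X^2·Y^0·Z^1.
  monomial -1·x^1·y^1 ↦ -1·X^1·Y^1·Z^1.
  monomial 2·x^0·y^3 ↦ 2·X^0·Y^3·Z^0.
  monomial -1·x^0·y^2 ↦ -1·X^0·Y^2·Z^1.
  monomial 3·x^0·y^1 ↦ 3·X^0·Y^1·Z^2.
Collecting: F(X, Y, Z) = X**3 + X**2*Y + 3*X**2*Z - X*Y*Z + 2*Y**3 - Y**2*Z + 3*Y*Z**2.


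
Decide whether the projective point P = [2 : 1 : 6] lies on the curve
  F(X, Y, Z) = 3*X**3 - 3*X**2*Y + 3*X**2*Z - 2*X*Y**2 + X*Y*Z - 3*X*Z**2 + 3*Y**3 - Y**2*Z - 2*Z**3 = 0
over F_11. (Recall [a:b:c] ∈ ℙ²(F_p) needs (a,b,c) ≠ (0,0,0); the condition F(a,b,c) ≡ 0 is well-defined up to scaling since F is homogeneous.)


F(2,1,6) ≡ 2 (mod 11); P is NOT on the curve.

Evaluate F(2, 1, 6) term-by-term (mod 11).
  3*X**3 ↦ 3·8·1·1 = 24
  -3*X**2*Y ↦ -3·4·1·1 = -12
  3*X**2*Z ↦ 3·4·1·6 = 72
  -2*X*Y**2 ↦ -2·2·1·1 = -4
  X*Y*Z ↦ 1·2·1·6 = 12
  -3*X*Z**2 ↦ -3·2·1·36 = -216
  3*Y**3 ↦ 3·1·1·1 = 3
  -Y**2*Z ↦ -1·1·1·6 = -6
  -2*Z**3 ↦ -2·1·1·216 = -432
Sum: F(2, 1, 6) = (24) + (-12) + (72) + (-4) + (12) + (-216) + (3) + (-6) + (-432) = -559.
Reducing mod 11: -559 ≡ 2 (mod 11).
Since F(a, b, c) ≡ 2 ≠ 0 (mod 11), P does NOT lie on the curve.


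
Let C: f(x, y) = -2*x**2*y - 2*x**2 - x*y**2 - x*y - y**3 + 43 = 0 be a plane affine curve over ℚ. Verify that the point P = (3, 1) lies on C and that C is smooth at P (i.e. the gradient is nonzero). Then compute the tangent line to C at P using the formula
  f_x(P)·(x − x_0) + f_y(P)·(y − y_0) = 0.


Tangent line at P: -26*x - 30*y + 108 = 0.

Step 1: f(3, 1) = 0, so P lies on C.
Step 2: partial derivatives
  f_x(x, y) = -4*x*y - 4*x - y**2 - y, f_y(x, y) = -2*x**2 - 2*x*y - x - 3*y**2.
  f_x(P) = -26, f_y(P) = -30 (gradient nonzero, so P is smooth).
Step 3: tangent line at P: -26·(x − 3) + -30·(y − 1) = 0.
Expanding: -26*x - 30*y + 108 = 0.


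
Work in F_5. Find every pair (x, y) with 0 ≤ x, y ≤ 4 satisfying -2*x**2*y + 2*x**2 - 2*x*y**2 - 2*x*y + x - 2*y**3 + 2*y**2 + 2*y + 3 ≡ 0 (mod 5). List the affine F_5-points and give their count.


Affine F_5-points: {(0, 1), (0, 4), (1, 4)}; count = 3.

For each of the 25 pairs (x, y) ∈ F_5², evaluate f(x, y) mod 5. Record the zeros.
  x = 0: [0↦3, 1↦0, 2↦4, 3↦3, 4↦0]  zeros at y ∈ {1, 4}
  x = 1: [0↦1, 1↦2, 2↦1, 3↦1, 4↦0]  zeros at y ∈ {4}
  x = 2: [0↦3, 1↦4, 2↦4, 3↦1, 4↦3]  zeros at y ∈ ∅
  x = 3: [0↦4, 1↦1, 2↦3, 3↦3, 4↦4]  zeros at y ∈ ∅
  x = 4: [0↦4, 1↦3, 2↦3, 3↦2, 4↦3]  zeros at y ∈ ∅
Collecting zeros: affine points = {(0, 1), (0, 4), (1, 4)}.
Total count |C(F_5)_aff| = 3.


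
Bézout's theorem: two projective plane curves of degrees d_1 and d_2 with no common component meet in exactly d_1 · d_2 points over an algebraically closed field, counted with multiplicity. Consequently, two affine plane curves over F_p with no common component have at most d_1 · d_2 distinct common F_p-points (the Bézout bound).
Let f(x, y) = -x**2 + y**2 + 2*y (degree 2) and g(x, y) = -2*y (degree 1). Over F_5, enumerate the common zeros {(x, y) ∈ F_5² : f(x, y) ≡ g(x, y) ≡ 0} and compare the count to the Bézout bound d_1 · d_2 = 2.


Common zeros: {(0, 0)}; count = 1; Bézout bound = 2.

deg(f) = 2, deg(g) = 1, so Bézout bound = 2.
Scan x ∈ F_5. For each x, list the y ∈ F_5 with f(x, y) ≡ 0 and those with g(x, y) ≡ 0 (mod 5); the common zeros in that column are the intersection.
  x = 0: f ≡ 0 at y ∈ {0, 3}; g ≡ 0 at y ∈ {0}; common: {0}.
  x = 1: f ≡ 0 at y ∈ ∅; g ≡ 0 at y ∈ {0}; common: ∅.
  x = 2: f ≡ 0 at y ∈ {4}; g ≡ 0 at y ∈ {0}; common: ∅.
  x = 3: f ≡ 0 at y ∈ {4}; g ≡ 0 at y ∈ {0}; common: ∅.
  x = 4: f ≡ 0 at y ∈ ∅; g ≡ 0 at y ∈ {0}; common: ∅.
Collecting: common zeros = {(0, 0)}, so the count is 1.
Comparison with the Bézout bound: 1 ≤ 2 = deg(f)·deg(g), as expected for curves with no common component (the affine F_5-count falls short of the bound because intersections may lie at infinity, over extension fields, or carry multiplicity).


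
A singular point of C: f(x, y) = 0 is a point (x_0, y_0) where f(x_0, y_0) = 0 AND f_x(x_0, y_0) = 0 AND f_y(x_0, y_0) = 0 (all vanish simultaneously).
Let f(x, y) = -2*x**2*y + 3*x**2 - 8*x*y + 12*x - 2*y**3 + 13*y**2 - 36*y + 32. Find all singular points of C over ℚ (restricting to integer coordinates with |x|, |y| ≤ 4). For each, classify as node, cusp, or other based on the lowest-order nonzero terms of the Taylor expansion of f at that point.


Singular points: {(-2, 2)}; classification: node.

Compute partial derivatives:
  f_x = -4*x*y + 6*x - 8*y + 12.
  f_y = -2*x**2 - 8*x - 6*y**2 + 26*y - 36.
Scan x_0 ∈ {−4, ..., 4}. For each x_0, f_y(x_0, y) is a polynomial in y; find its integer roots y ∈ {−4, ..., 4}, then test f_x and f at those candidates.
  x = -4: f_y(-4, y) = -6*y**2 + 26*y - 36; no integer root y with |y| ≤ 4.
  x = -3: f_y(-3, y) = -6*y**2 + 26*y - 30; no integer root y with |y| ≤ 4.
  x = -2: f_y(-2, y) = -6*y**2 + 26*y - 28; vanishes at y ∈ {2}. (-2, 2): f_x = 0, f = 0 — SINGULAR.
  x = -1: f_y(-1, y) = -6*y**2 + 26*y - 30; no integer root y with |y| ≤ 4.
  x = 0: f_y(0, y) = -6*y**2 + 26*y - 36; no integer root y with |y| ≤ 4.
  x = 1: f_y(1, y) = -6*y**2 + 26*y - 46; no integer root y with |y| ≤ 4.
  x = 2: f_y(2, y) = -6*y**2 + 26*y - 60; no integer root y with |y| ≤ 4.
  x = 3: f_y(3, y) = -6*y**2 + 26*y - 78; no integer root y with |y| ≤ 4.
  x = 4: f_y(4, y) = -6*y**2 + 26*y - 100; no integer root y with |y| ≤ 4.
Only singular point on the grid: (-2, 2).
Classify: substitute x = -2 + u, y = 2 + v and expand: f = -2*u**2*v - u**2 - 2*v**3 + v**2.
No constant or linear terms (consistent with a singular point). Quadratic part: -u**2 + v**2. Cubic part: -2*u**2*v - 2*v**3.
The quadratic part v**2 - u**2 = (v − u)(v + u) splits into two distinct linear factors, so there are two distinct tangent lines y − 2 = ±(x − -2) — this is a node (ordinary double point).
Classification: node.


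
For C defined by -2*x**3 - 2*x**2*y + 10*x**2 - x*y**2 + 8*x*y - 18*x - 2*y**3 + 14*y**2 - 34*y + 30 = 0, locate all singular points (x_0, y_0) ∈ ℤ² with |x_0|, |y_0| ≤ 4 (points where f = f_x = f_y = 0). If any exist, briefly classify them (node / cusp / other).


Singular points: {(1, 2)}; classification: cusp.

Compute partial derivatives:
  f_x = -6*x**2 - 4*x*y + 20*x - y**2 + 8*y - 18.
  f_y = -2*x**2 - 2*x*y + 8*x - 6*y**2 + 28*y - 34.
Scan x_0 ∈ {−4, ..., 4}. For each x_0, f_y(x_0, y) is a polynomial in y; find its integer roots y ∈ {−4, ..., 4}, then test f_x and f at those candidates.
  x = -4: f_y(-4, y) = -6*y**2 + 36*y - 98; no integer root y with |y| ≤ 4.
  x = -3: f_y(-3, y) = -6*y**2 + 34*y - 76; no integer root y with |y| ≤ 4.
  x = -2: f_y(-2, y) = -6*y**2 + 32*y - 58; no integer root y with |y| ≤ 4.
  x = -1: f_y(-1, y) = -6*y**2 + 30*y - 44; no integer root y with |y| ≤ 4.
  x = 0: f_y(0, y) = -6*y**2 + 28*y - 34; no integer root y with |y| ≤ 4.
  x = 1: f_y(1, y) = -6*y**2 + 26*y - 28; vanishes at y ∈ {2}. (1, 2): f_x = 0, f = 0 — SINGULAR.
  x = 2: f_y(2, y) = -6*y**2 + 24*y - 26; no integer root y with |y| ≤ 4.
  x = 3: f_y(3, y) = -6*y**2 + 22*y - 28; no integer root y with |y| ≤ 4.
  x = 4: f_y(4, y) = -6*y**2 + 20*y - 34; no integer root y with |y| ≤ 4.
Only singular point on the grid: (1, 2).
Classify: substitute x = 1 + u, y = 2 + v and expand: f = -2*u**3 - 2*u**2*v - u*v**2 - 2*v**3 + v**2.
No constant or linear terms (consistent with a singular point). Quadratic part: v**2. Cubic part: -2*u**3 - 2*u**2*v - u*v**2 - 2*v**3.
The quadratic part v**2 is a perfect square, so there is a single (double) tangent line v = 0, i.e. y = 2. Restricting the cubic part to that line (v = 0) leaves -2*u**3 ≠ 0, so f is not divisible by v and the branch is v² ≈ 2*u**3 to lowest order — this is a cusp.
Classification: cusp.


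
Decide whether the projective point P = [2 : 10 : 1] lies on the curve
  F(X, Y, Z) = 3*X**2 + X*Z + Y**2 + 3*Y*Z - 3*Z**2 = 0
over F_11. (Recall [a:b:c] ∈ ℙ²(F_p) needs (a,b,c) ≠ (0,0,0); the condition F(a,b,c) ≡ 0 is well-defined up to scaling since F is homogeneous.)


F(2,10,1) ≡ 9 (mod 11); P is NOT on the curve.

Evaluate F(2, 10, 1) term-by-term (mod 11).
  3*X**2 ↦ 3·4·1·1 = 12
  X*Z ↦ 1·2·1·1 = 2
  Y**2 ↦ 1·1·100·1 = 100
  3*Y*Z ↦ 3·1·10·1 = 30
  -3*Z**2 ↦ -3·1·1·1 = -3
Sum: F(2, 10, 1) = (12) + (2) + (100) + (30) + (-3) = 141.
Reducing mod 11: 141 ≡ 9 (mod 11).
Since F(a, b, c) ≡ 9 ≠ 0 (mod 11), P does NOT lie on the curve.


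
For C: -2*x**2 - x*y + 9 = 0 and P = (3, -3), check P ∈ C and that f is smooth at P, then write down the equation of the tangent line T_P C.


Tangent line at P: -9*x - 3*y + 18 = 0.

Step 1: f(3, -3) = 0, so P lies on C.
Step 2: partial derivatives
  f_x(x, y) = -4*x - y, f_y(x, y) = -x.
  f_x(P) = -9, f_y(P) = -3 (gradient nonzero, so P is smooth).
Step 3: tangent line at P: -9·(x − 3) + -3·(y − -3) = 0.
Expanding: -9*x - 3*y + 18 = 0.


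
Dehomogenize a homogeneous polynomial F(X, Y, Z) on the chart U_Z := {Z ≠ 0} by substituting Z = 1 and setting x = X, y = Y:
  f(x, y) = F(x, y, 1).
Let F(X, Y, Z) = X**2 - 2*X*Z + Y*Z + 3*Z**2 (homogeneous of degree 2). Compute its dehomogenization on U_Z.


f(x, y) = x**2 - 2*x + y + 3

On U_Z we set Z = 1. Each monomial c·X^i·Y^j·Z^k in F becomes c·x^i·y^j·1^k = c·x^i·y^j.
Substituting Z = 1: F(X, Y, 1) = x**2 - 2*x + y + 3.
Note: deg(f) ≤ deg(F) = 2; strict inequality happens when F is divisible by Z (lost terms).


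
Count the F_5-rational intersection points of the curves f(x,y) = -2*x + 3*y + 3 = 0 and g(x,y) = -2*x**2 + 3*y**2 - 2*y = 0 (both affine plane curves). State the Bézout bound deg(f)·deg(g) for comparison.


Common zeros: {(0, 4), (2, 2)}; count = 2; Bézout bound = 2.

deg(f) = 1, deg(g) = 2, so Bézout bound = 2.
Scan x ∈ F_5. For each x, list the y ∈ F_5 with f(x, y) ≡ 0 and those with g(x, y) ≡ 0 (mod 5); the common zeros in that column are the intersection.
  x = 0: f ≡ 0 at y ∈ {4}; g ≡ 0 at y ∈ {0, 4}; common: {4}.
  x = 1: f ≡ 0 at y ∈ {3}; g ≡ 0 at y ∈ ∅; common: ∅.
  x = 2: f ≡ 0 at y ∈ {2}; g ≡ 0 at y ∈ {2}; common: {2}.
  x = 3: f ≡ 0 at y ∈ {1}; g ≡ 0 at y ∈ {2}; common: ∅.
  x = 4: f ≡ 0 at y ∈ {0}; g ≡ 0 at y ∈ ∅; common: ∅.
Collecting: common zeros = {(0, 4), (2, 2)}, so the count is 2.
Comparison with the Bézout bound: 2 ≤ 2 = deg(f)·deg(g), as expected for curves with no common component (the bound is attained).


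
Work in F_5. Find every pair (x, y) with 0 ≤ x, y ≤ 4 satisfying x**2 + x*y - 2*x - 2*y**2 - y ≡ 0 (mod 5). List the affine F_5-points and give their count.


Affine F_5-points: {(0, 0), (0, 2), (2, 0), (2, 3)}; count = 4.

For each of the 25 pairs (x, y) ∈ F_5², evaluate f(x, y) mod 5. Record the zeros.
  x = 0: [0↦0, 1↦2, 2↦0, 3↦4, 4↦4]  zeros at y ∈ {0, 2}
  x = 1: [0↦4, 1↦2, 2↦1, 3↦1, 4↦2]  zeros at y ∈ ∅
  x = 2: [0↦0, 1↦4, 2↦4, 3↦0, 4↦2]  zeros at y ∈ {0, 3}
  x = 3: [0↦3, 1↦3, 2↦4, 3↦1, 4↦4]  zeros at y ∈ ∅
  x = 4: [0↦3, 1↦4, 2↦1, 3↦4, 4↦3]  zeros at y ∈ ∅
Collecting zeros: affine points = {(0, 0), (0, 2), (2, 0), (2, 3)}.
Total count |C(F_5)_aff| = 4.


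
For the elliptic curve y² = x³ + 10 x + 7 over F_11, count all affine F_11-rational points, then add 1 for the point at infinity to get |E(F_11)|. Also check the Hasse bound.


Affine points = {(3, 3), (3, 8), (4, 1), (4, 10), (8, 4), (8, 7), (9, 1), (9, 10)}; affine count = 8; |E(F_11)| = 9.

Discriminant check: Δ ∝ 4a³ + 27b² = 4·10³ + 27·7² = 4·1000 + 27·49 ≡ 10 (mod 11). Nonzero ⇒ E is nonsingular.
For each x ∈ F_11, compute rhs = x³ + 10·x + 7 mod 11, then count y ∈ F_11 with y² ≡ rhs.
  x = 0: rhs = 7, matching y values: none (0 points).
  x = 1: rhs = 7, matching y values: none (0 points).
  x = 2: rhs = 2, matching y values: none (0 points).
  x = 3: rhs = 9, matching y values: 3, 8 (2 points).
  x = 4: rhs = 1, matching y values: 1, 10 (2 points).
  x = 5: rhs = 6, matching y values: none (0 points).
  x = 6: rhs = 8, matching y values: none (0 points).
  x = 7: rhs = 2, matching y values: none (0 points).
  x = 8: rhs = 5, matching y values: 4, 7 (2 points).
  x = 9: rhs = 1, matching y values: 1, 10 (2 points).
  x = 10: rhs = 7, matching y values: none (0 points).
Total affine count: 8.
Full point count |E(F_11)| = 8 + 1 = 9.
Hasse bound: |9 − (11+1)| = |-3| = 3 ≤ 2√11 ≈ 6.6332 ✓.


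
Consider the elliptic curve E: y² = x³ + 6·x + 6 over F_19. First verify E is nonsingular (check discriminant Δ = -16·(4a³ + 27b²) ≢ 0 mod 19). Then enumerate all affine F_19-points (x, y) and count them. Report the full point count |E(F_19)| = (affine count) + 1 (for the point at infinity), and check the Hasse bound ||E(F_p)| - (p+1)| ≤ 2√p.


Affine points = {(0, 5), (0, 14), (2, 8), (2, 11), (5, 3), (5, 16), (6, 7), (6, 12), (7, 7), (7, 12), (11, 4), (11, 15), (12, 1), (12, 18), (13, 1), (13, 18), (17, 9), (17, 10)}; affine count = 18; |E(F_19)| = 19.

Discriminant check: Δ ∝ 4a³ + 27b² = 4·6³ + 27·6² = 4·216 + 27·36 ≡ 12 (mod 19). Nonzero ⇒ E is nonsingular.
For each x ∈ F_19, compute rhs = x³ + 6·x + 6 mod 19, then count y ∈ F_19 with y² ≡ rhs.
  x = 0: rhs = 6, matching y values: 5, 14 (2 points).
  x = 1: rhs = 13, matching y values: none (0 points).
  x = 2: rhs = 7, matching y values: 8, 11 (2 points).
  x = 3: rhs = 13, matching y values: none (0 points).
  x = 4: rhs = 18, matching y values: none (0 points).
  x = 5: rhs = 9, matching y values: 3, 16 (2 points).
  x = 6: rhs = 11, matching y values: 7, 12 (2 points).
  x = 7: rhs = 11, matching y values: 7, 12 (2 points).
  x = 8: rhs = 15, matching y values: none (0 points).
  x = 9: rhs = 10, matching y values: none (0 points).
  x = 10: rhs = 2, matching y values: none (0 points).
  x = 11: rhs = 16, matching y values: 4, 15 (2 points).
  x = 12: rhs = 1, matching y values: 1, 18 (2 points).
  x = 13: rhs = 1, matching y values: 1, 18 (2 points).
  x = 14: rhs = 3, matching y values: none (0 points).
  x = 15: rhs = 13, matching y values: none (0 points).
  x = 16: rhs = 18, matching y values: none (0 points).
  x = 17: rhs = 5, matching y values: 9, 10 (2 points).
  x = 18: rhs = 18, matching y values: none (0 points).
Total affine count: 18.
Full point count |E(F_19)| = 18 + 1 = 19.
Hasse bound: |19 − (19+1)| = |-1| = 1 ≤ 2√19 ≈ 8.7178 ✓.
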